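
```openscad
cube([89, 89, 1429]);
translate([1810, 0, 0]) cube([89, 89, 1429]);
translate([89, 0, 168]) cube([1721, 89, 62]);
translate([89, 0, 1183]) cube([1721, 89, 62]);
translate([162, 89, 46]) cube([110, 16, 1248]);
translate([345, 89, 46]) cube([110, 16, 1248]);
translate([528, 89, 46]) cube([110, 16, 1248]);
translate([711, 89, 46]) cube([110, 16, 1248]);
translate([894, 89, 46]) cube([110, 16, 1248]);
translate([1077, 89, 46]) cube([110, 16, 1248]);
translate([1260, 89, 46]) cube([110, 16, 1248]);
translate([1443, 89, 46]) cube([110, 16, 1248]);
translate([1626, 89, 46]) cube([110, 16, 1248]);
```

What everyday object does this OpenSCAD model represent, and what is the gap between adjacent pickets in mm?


A fence section. The picket gap is 73 mm.

Two posts, two rails, 9 pickets — a fence section. Span 1721 mm holds 9 pickets of 110 mm with 10 equal gaps: ⌊(1721 − 9·110) / 10⌋ = 73 mm.


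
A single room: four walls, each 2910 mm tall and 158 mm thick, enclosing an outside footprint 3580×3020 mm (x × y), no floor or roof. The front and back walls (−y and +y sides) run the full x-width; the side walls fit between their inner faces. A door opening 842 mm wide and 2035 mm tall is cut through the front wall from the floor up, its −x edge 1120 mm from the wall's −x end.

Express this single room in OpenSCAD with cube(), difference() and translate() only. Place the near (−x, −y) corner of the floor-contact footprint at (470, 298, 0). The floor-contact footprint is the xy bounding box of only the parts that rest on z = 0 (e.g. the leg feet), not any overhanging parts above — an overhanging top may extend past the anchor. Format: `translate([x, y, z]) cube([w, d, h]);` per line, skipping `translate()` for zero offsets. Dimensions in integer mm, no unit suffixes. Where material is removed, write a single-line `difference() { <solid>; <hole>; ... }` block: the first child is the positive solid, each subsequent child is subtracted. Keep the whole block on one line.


difference() { translate([470, 298, 0]) cube([3580, 158, 2910]); translate([1590, 298, 0]) cube([842, 158, 2035]); }
translate([470, 3160, 0]) cube([3580, 158, 2910]);
translate([470, 456, 0]) cube([158, 2704, 2910]);
translate([3892, 456, 0]) cube([158, 2704, 2910]);


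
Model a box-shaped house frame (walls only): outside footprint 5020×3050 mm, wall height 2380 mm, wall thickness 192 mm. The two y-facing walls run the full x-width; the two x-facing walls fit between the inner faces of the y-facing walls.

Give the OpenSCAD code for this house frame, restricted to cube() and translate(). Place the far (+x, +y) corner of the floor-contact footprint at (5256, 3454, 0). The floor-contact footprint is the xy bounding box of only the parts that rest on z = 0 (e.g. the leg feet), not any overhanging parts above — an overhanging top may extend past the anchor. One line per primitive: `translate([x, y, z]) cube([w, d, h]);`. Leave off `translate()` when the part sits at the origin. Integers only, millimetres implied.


translate([236, 404, 0]) cube([5020, 192, 2380]);
translate([236, 3262, 0]) cube([5020, 192, 2380]);
translate([236, 596, 0]) cube([192, 2666, 2380]);
translate([5064, 596, 0]) cube([192, 2666, 2380]);


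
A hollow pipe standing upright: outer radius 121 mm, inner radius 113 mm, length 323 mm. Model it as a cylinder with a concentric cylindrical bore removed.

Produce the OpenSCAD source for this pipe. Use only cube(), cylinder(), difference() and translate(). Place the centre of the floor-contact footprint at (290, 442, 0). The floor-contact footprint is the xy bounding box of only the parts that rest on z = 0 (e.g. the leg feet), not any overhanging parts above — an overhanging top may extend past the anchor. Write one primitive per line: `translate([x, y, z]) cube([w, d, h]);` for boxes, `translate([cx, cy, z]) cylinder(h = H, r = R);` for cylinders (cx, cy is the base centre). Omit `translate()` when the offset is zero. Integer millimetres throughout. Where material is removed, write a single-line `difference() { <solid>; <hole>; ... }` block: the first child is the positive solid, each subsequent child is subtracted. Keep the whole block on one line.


difference() { translate([290, 442, 0]) cylinder(h = 323, r = 121); translate([290, 442, 0]) cylinder(h = 323, r = 113); }


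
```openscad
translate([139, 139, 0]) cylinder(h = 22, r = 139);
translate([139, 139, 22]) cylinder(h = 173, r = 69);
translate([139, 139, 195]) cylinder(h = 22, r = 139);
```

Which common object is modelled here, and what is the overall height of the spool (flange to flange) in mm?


A spool. The overall height is 217 mm.

Three coaxial cylinders, large–small–large — a spool. Two 22 mm flanges and a 173 mm core give 22 + 173 + 22 = 217 mm.


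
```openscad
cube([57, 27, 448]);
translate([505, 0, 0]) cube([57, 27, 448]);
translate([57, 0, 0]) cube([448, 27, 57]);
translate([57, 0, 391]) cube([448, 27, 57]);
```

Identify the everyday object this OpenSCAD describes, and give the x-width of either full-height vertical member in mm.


A picture frame. The border width is 57 mm.

Four thin pieces enclosing a rectangular opening — a picture frame. The two full-height stiles are 448 mm tall; the top rail sits at z = 391 and is 57 mm tall, so the border above the opening is 448 − 391 = 57 mm, matching the stile x-width.


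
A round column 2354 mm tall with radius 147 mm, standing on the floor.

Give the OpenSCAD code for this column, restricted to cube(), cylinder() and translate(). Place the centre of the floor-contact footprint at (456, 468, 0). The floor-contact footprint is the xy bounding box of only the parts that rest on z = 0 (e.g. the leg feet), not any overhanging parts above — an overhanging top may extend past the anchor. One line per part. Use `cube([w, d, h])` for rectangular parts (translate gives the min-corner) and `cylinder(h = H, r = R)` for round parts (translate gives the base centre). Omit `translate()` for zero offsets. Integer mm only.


translate([456, 468, 0]) cylinder(h = 2354, r = 147);


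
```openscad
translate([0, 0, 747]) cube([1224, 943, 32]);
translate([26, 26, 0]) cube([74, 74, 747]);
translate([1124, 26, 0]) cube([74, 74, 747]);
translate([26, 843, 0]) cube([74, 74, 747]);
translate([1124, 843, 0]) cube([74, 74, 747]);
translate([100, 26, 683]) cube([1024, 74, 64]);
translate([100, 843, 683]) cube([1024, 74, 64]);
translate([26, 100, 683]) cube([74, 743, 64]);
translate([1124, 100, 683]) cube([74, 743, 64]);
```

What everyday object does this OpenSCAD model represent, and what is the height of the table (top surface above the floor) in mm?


A table. The table height is 779 mm.

A 1224×943×32 slab sits at z = 747 on four 74 mm square posts — a table. The top surface is at 747 + 32 = 779 mm.


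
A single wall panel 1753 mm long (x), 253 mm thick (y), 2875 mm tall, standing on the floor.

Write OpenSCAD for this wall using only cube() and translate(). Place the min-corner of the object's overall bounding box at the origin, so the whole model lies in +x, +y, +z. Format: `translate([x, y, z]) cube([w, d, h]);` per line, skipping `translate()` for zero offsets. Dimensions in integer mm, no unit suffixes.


cube([1753, 253, 2875]);


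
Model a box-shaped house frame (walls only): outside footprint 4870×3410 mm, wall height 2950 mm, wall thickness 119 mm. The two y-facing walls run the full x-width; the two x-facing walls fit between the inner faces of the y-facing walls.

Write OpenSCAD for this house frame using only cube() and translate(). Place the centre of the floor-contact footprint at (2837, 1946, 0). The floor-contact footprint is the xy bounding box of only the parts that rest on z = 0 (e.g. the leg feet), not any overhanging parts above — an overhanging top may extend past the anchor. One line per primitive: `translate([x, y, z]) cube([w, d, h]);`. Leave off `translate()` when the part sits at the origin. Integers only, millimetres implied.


translate([402, 241, 0]) cube([4870, 119, 2950]);
translate([402, 3532, 0]) cube([4870, 119, 2950]);
translate([402, 360, 0]) cube([119, 3172, 2950]);
translate([5153, 360, 0]) cube([119, 3172, 2950]);


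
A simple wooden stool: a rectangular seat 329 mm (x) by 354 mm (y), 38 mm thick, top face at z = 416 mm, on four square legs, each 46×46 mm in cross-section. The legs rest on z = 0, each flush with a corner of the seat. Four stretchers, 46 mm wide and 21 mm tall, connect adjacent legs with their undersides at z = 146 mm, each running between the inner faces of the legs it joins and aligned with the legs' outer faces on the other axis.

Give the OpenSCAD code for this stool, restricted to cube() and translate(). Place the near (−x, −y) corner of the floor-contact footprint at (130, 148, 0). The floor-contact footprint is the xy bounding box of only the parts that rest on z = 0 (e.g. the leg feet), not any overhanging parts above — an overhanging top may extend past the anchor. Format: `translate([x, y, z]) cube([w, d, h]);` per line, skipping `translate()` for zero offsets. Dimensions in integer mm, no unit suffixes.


// leg_h = 416 - 38 = 378
// stretcher span = 329 - 2*46 = 237
translate([130, 148, 378]) cube([329, 354, 38]);
translate([130, 148, 0]) cube([46, 46, 378]);
translate([413, 148, 0]) cube([46, 46, 378]);
translate([130, 456, 0]) cube([46, 46, 378]);
translate([413, 456, 0]) cube([46, 46, 378]);
translate([176, 148, 146]) cube([237, 46, 21]);
translate([176, 456, 146]) cube([237, 46, 21]);
translate([130, 194, 146]) cube([46, 262, 21]);
translate([413, 194, 146]) cube([46, 262, 21]);


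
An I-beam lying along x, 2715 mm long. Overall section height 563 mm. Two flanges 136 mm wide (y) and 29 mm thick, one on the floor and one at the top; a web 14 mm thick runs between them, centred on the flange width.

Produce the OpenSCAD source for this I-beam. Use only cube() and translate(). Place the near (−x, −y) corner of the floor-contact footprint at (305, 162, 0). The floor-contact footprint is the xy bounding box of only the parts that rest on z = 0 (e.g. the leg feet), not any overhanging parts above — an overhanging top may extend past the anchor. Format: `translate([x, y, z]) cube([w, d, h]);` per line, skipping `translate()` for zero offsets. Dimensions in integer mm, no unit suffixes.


translate([305, 162, 0]) cube([2715, 136, 29]);
translate([305, 223, 29]) cube([2715, 14, 505]);
translate([305, 162, 534]) cube([2715, 136, 29]);


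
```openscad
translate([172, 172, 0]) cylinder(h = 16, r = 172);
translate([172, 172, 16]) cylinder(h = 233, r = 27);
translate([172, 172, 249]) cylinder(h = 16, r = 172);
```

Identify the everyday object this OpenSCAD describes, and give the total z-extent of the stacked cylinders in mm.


A spool. The overall height is 265 mm.

Three coaxial cylinders, large–small–large — a spool. Two 16 mm flanges and a 233 mm core give 16 + 233 + 16 = 265 mm.


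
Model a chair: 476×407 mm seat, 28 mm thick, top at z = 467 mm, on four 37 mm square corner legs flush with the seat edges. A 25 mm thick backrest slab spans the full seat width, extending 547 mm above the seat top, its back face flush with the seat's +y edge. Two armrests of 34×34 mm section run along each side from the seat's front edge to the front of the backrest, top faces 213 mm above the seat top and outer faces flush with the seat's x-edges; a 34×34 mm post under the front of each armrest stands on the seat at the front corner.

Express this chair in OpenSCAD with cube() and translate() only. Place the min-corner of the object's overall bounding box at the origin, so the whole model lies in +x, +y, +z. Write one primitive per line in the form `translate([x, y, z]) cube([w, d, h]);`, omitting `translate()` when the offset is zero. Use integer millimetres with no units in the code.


translate([0, 0, 439]) cube([476, 407, 28]);
cube([37, 37, 439]);
translate([439, 0, 0]) cube([37, 37, 439]);
translate([0, 370, 0]) cube([37, 37, 439]);
translate([439, 370, 0]) cube([37, 37, 439]);
translate([0, 382, 467]) cube([476, 25, 547]);
translate([0, 0, 646]) cube([34, 382, 34]);
translate([442, 0, 646]) cube([34, 382, 34]);
translate([0, 0, 467]) cube([34, 34, 179]);
translate([442, 0, 467]) cube([34, 34, 179]);


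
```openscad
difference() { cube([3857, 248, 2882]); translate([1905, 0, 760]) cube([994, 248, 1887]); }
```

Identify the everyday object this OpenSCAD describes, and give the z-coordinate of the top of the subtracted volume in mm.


A wall with a window opening. The window head height is 2647 mm.

A wall with a rectangular opening subtracted — a window. Sill at z = 760, opening 1887 mm tall, so the head is at 760 + 1887 = 2647 mm.


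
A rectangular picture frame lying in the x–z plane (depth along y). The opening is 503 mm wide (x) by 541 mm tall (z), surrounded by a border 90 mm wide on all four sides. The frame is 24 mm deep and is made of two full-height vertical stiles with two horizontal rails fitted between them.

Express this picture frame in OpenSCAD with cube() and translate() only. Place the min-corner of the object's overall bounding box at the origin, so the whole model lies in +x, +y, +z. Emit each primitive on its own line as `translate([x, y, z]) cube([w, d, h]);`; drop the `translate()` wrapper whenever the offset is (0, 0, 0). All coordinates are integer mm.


cube([90, 24, 721]);
translate([593, 0, 0]) cube([90, 24, 721]);
translate([90, 0, 0]) cube([503, 24, 90]);
translate([90, 0, 631]) cube([503, 24, 90]);


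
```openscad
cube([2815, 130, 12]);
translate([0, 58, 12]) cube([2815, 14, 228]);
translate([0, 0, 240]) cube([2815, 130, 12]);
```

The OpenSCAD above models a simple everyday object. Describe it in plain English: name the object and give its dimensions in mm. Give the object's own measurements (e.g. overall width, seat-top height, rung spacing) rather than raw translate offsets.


An I-beam lying along x, 2815 mm long. Overall section height 252 mm. Two flanges 130 mm wide (y) and 12 mm thick, one on the floor and one at the top; a web 14 mm thick runs between them, centred on the flange width.


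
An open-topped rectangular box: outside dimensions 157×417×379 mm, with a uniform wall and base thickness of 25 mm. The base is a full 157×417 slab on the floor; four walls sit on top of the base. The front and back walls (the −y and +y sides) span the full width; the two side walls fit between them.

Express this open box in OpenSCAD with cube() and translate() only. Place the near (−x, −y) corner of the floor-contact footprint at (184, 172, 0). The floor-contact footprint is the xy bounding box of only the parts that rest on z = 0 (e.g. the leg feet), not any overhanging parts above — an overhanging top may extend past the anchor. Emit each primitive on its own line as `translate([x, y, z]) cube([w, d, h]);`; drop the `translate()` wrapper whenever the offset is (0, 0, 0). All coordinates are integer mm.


translate([184, 172, 0]) cube([157, 417, 25]);
translate([184, 172, 25]) cube([157, 25, 354]);
translate([184, 564, 25]) cube([157, 25, 354]);
translate([184, 197, 25]) cube([25, 367, 354]);
translate([316, 197, 25]) cube([25, 367, 354]);


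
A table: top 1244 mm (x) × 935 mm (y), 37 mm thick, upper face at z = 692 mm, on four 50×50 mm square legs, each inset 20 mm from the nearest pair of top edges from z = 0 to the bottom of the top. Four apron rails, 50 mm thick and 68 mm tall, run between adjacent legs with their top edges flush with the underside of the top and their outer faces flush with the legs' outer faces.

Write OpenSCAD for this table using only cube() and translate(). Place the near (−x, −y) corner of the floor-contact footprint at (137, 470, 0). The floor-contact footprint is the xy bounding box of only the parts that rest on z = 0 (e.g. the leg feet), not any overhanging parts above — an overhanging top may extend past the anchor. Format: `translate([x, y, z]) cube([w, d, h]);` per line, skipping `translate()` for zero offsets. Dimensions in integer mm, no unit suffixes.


translate([117, 450, 655]) cube([1244, 935, 37]);
translate([137, 470, 0]) cube([50, 50, 655]);
translate([1291, 470, 0]) cube([50, 50, 655]);
translate([137, 1315, 0]) cube([50, 50, 655]);
translate([1291, 1315, 0]) cube([50, 50, 655]);
translate([187, 470, 587]) cube([1104, 50, 68]);
translate([187, 1315, 587]) cube([1104, 50, 68]);
translate([137, 520, 587]) cube([50, 795, 68]);
translate([1291, 520, 587]) cube([50, 795, 68]);


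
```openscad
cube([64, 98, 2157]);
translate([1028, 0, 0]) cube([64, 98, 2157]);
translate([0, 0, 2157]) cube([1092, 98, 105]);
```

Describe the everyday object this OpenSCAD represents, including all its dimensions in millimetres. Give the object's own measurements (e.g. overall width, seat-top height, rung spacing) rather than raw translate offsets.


A door frame. The clear opening is 964 mm wide and 2157 mm high. Two 64 mm wide jambs, 98 mm deep, stand either side of the opening from the floor to the top of the opening. A 105 mm thick head sits across the top of both jambs, spanning the full outside width of the frame.


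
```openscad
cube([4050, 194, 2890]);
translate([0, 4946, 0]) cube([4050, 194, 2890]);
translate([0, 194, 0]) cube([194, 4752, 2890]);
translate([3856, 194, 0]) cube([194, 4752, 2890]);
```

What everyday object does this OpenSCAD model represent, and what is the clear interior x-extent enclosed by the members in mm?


A house (or room) frame. The interior width is 3662 mm.

Four 2890 mm walls enclosing a rectangle with no floor or roof — a room or house frame. Outside width is 4050 mm and wall thickness is 194 mm, so the interior width is 4050 − 2 × 194 = 3662 mm.


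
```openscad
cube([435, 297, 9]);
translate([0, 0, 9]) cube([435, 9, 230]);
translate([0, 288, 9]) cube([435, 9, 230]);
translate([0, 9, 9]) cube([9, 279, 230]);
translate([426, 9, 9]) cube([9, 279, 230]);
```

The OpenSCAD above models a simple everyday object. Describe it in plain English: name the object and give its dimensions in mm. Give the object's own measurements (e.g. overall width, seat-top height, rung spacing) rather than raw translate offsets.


An open-topped rectangular box: outside dimensions 435×297×239 mm, with a uniform wall and base thickness of 9 mm. The base is a full 435×297 slab on the floor; four walls sit on top of the base. The front and back walls (the −y and +y sides) span the full width; the two side walls fit between them.


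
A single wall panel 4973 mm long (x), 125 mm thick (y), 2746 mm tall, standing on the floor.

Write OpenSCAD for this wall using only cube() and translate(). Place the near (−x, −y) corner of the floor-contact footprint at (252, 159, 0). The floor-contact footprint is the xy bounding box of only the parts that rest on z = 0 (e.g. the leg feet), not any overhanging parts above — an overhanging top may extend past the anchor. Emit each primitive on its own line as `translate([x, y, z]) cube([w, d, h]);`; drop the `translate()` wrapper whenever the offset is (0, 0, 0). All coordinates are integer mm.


translate([252, 159, 0]) cube([4973, 125, 2746]);


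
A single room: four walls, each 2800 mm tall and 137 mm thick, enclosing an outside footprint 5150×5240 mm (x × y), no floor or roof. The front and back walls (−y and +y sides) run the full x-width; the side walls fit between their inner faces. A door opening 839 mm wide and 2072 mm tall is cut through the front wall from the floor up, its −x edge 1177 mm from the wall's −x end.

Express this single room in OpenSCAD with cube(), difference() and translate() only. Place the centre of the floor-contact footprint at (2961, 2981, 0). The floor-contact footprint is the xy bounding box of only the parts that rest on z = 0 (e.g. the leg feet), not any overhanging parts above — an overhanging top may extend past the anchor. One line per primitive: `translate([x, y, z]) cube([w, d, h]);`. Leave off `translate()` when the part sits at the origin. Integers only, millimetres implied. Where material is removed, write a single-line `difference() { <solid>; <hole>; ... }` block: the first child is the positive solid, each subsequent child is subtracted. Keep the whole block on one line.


difference() { translate([386, 361, 0]) cube([5150, 137, 2800]); translate([1563, 361, 0]) cube([839, 137, 2072]); }
translate([386, 5464, 0]) cube([5150, 137, 2800]);
translate([386, 498, 0]) cube([137, 4966, 2800]);
translate([5399, 498, 0]) cube([137, 4966, 2800]);


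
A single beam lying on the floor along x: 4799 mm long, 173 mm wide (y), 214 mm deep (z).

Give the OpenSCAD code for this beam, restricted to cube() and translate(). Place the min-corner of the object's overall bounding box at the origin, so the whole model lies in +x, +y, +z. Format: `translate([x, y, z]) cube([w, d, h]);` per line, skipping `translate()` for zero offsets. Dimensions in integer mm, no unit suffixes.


cube([4799, 173, 214]);


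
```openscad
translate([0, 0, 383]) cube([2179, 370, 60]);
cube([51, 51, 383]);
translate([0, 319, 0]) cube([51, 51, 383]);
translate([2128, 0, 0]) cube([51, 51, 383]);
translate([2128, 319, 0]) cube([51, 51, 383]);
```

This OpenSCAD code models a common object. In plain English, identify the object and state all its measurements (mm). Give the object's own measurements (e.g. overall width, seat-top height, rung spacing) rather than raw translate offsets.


A bench: a 2179×370 mm seat slab, 60 mm thick, top at z = 443 mm, on four 51×51 mm square legs flush with the seat corners and standing on z = 0.


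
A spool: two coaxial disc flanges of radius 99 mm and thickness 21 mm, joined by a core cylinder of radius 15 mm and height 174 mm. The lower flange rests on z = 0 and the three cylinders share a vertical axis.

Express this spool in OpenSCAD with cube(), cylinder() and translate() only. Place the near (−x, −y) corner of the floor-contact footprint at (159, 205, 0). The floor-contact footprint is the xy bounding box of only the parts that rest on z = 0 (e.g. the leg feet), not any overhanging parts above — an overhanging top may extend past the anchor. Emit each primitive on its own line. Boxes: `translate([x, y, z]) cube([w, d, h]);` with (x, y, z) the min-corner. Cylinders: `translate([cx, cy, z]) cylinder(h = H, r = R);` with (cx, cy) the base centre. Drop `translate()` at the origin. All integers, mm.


translate([258, 304, 0]) cylinder(h = 21, r = 99);
translate([258, 304, 21]) cylinder(h = 174, r = 15);
translate([258, 304, 195]) cylinder(h = 21, r = 99);


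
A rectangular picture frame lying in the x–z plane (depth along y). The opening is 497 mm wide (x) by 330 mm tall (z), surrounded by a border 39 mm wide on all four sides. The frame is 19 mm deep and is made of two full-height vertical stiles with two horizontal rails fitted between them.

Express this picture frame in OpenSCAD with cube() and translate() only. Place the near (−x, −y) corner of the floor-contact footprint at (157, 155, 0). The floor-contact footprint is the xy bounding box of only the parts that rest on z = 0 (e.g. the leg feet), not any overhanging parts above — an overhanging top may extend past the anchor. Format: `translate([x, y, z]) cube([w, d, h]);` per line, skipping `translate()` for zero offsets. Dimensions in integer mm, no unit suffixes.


translate([157, 155, 0]) cube([39, 19, 408]);
translate([693, 155, 0]) cube([39, 19, 408]);
translate([196, 155, 0]) cube([497, 19, 39]);
translate([196, 155, 369]) cube([497, 19, 39]);


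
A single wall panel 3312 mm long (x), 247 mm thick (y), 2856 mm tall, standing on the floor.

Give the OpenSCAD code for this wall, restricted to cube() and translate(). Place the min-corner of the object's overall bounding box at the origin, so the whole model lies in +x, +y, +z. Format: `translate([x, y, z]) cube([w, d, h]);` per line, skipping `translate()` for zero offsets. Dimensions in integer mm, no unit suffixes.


cube([3312, 247, 2856]);


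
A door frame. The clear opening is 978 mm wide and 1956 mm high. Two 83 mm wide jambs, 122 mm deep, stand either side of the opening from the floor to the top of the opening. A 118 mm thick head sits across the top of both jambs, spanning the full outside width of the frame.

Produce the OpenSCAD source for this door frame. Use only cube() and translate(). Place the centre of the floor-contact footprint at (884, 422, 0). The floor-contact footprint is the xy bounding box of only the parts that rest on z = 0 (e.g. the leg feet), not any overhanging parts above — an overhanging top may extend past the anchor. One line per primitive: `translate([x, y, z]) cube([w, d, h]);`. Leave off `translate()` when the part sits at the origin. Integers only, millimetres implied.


translate([312, 361, 0]) cube([83, 122, 1956]);
translate([1373, 361, 0]) cube([83, 122, 1956]);
translate([312, 361, 1956]) cube([1144, 122, 118]);


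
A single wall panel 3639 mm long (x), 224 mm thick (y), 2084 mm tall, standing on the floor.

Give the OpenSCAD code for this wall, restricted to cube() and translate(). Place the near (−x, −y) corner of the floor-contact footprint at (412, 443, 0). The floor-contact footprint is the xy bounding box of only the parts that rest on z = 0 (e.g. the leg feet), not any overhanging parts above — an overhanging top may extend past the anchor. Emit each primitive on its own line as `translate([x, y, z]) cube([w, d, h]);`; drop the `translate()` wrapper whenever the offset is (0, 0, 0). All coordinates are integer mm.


translate([412, 443, 0]) cube([3639, 224, 2084]);


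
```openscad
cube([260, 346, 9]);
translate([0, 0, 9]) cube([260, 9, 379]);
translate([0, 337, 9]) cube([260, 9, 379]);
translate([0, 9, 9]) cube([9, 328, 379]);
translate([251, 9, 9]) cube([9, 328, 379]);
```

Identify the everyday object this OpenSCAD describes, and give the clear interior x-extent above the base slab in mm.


An open box. The internal width is 242 mm.

A 260×346 base slab with four walls standing on it — an open box. The base is 260 mm wide and the walls are 9 mm thick, so the internal width is 260 − 2 × 9 = 242 mm.


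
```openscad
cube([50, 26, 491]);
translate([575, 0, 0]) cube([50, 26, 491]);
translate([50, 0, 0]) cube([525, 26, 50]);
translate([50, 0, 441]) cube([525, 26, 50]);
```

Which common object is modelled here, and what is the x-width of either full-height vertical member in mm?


A picture frame. The border width is 50 mm.

Four thin pieces enclosing a rectangular opening — a picture frame. The two full-height stiles are 491 mm tall; the top rail sits at z = 441 and is 50 mm tall, so the border above the opening is 491 − 441 = 50 mm, matching the stile x-width.


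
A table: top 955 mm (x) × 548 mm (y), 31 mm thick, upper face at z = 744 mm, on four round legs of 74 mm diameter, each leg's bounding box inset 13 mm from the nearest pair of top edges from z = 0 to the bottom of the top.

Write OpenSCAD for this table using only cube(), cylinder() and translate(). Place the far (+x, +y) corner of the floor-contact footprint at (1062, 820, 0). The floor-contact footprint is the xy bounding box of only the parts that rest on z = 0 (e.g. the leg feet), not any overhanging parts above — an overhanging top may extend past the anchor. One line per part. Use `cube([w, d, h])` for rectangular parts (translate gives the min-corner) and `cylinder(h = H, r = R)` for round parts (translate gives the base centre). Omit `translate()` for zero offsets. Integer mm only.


translate([120, 285, 713]) cube([955, 548, 31]);
translate([170, 335, 0]) cylinder(h = 713, r = 37);
translate([1025, 335, 0]) cylinder(h = 713, r = 37);
translate([170, 783, 0]) cylinder(h = 713, r = 37);
translate([1025, 783, 0]) cylinder(h = 713, r = 37);


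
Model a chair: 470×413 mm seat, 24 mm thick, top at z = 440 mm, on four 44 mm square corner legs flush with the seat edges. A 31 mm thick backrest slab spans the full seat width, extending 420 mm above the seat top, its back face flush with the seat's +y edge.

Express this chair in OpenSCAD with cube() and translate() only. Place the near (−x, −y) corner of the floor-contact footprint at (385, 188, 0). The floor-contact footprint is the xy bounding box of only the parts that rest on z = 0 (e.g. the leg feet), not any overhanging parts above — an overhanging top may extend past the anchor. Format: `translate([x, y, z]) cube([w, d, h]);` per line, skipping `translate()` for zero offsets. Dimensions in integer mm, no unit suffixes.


// leg_h = 440 - 24 = 416
translate([385, 188, 416]) cube([470, 413, 24]);
translate([385, 188, 0]) cube([44, 44, 416]);
translate([811, 188, 0]) cube([44, 44, 416]);
translate([385, 557, 0]) cube([44, 44, 416]);
translate([811, 557, 0]) cube([44, 44, 416]);
translate([385, 570, 440]) cube([470, 31, 420]);


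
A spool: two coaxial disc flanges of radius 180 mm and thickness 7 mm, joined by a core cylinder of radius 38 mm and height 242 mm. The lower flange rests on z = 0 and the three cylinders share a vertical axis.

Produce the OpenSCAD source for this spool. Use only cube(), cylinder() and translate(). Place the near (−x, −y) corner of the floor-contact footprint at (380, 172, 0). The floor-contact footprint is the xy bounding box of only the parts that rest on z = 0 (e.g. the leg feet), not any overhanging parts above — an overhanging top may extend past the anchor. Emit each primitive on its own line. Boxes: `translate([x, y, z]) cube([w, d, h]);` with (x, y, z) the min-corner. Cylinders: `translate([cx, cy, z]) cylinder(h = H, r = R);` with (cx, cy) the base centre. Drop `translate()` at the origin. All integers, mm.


translate([560, 352, 0]) cylinder(h = 7, r = 180);
translate([560, 352, 7]) cylinder(h = 242, r = 38);
translate([560, 352, 249]) cylinder(h = 7, r = 180);


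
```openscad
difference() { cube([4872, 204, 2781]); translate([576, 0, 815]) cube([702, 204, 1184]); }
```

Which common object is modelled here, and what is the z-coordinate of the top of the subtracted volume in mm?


A wall with a window opening. The window head height is 1999 mm.

A wall with a rectangular opening subtracted — a window. Sill at z = 815, opening 1184 mm tall, so the head is at 815 + 1184 = 1999 mm.


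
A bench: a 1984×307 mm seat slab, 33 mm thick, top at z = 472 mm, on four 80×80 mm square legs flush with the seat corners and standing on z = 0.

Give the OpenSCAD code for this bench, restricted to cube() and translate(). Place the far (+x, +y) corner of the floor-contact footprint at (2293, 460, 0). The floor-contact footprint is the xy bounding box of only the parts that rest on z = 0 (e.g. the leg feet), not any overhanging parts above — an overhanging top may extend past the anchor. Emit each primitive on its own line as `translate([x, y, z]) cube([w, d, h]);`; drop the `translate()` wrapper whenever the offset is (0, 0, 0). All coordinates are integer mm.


translate([309, 153, 439]) cube([1984, 307, 33]);
translate([309, 153, 0]) cube([80, 80, 439]);
translate([309, 380, 0]) cube([80, 80, 439]);
translate([2213, 153, 0]) cube([80, 80, 439]);
translate([2213, 380, 0]) cube([80, 80, 439]);


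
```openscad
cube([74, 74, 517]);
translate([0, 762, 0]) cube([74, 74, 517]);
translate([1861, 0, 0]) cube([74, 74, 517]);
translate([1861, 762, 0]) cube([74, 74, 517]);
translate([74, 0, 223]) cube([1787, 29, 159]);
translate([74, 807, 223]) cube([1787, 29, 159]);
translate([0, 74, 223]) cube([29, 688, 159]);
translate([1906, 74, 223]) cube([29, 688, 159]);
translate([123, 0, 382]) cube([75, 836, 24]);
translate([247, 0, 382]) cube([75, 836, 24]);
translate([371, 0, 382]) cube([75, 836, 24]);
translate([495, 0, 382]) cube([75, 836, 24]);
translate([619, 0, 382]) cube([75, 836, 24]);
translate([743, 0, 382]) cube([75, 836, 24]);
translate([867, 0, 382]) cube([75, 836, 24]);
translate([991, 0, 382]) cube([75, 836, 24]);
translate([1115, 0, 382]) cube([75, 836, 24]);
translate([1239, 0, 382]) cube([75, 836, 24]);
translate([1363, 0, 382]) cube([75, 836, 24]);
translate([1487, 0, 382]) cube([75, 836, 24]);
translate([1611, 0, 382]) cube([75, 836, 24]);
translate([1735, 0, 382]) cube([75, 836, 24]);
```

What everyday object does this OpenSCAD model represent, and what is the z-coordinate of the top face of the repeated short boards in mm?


A bed frame. The slat-top height is 406 mm.

Four posts, four rails, and a row of slats — a bed frame. Slats sit on the rails at z = 223 + 159 = 382; with slat thickness 24, the top is 406 mm.


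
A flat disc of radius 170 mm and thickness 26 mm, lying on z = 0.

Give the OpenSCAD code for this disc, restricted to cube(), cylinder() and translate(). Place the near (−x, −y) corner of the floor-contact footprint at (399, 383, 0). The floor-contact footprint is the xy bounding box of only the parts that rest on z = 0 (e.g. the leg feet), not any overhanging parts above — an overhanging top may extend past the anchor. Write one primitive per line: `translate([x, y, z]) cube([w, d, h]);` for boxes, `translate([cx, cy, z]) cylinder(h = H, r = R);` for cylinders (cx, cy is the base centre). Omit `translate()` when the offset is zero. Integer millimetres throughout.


translate([569, 553, 0]) cylinder(h = 26, r = 170);


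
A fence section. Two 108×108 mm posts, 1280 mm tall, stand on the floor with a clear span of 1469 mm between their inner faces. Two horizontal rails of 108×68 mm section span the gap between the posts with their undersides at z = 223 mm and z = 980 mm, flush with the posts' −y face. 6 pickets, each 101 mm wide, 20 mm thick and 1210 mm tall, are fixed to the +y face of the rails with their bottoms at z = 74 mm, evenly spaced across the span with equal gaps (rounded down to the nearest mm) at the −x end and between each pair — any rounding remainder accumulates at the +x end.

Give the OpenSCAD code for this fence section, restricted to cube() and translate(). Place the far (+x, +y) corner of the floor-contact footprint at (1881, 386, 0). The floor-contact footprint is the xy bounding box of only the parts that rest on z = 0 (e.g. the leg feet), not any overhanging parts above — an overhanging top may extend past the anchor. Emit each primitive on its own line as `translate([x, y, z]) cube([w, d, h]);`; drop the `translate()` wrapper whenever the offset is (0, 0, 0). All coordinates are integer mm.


translate([196, 278, 0]) cube([108, 108, 1280]);
translate([1773, 278, 0]) cube([108, 108, 1280]);
translate([304, 278, 223]) cube([1469, 108, 68]);
translate([304, 278, 980]) cube([1469, 108, 68]);
translate([427, 386, 74]) cube([101, 20, 1210]);
translate([651, 386, 74]) cube([101, 20, 1210]);
translate([875, 386, 74]) cube([101, 20, 1210]);
translate([1099, 386, 74]) cube([101, 20, 1210]);
translate([1323, 386, 74]) cube([101, 20, 1210]);
translate([1547, 386, 74]) cube([101, 20, 1210]);


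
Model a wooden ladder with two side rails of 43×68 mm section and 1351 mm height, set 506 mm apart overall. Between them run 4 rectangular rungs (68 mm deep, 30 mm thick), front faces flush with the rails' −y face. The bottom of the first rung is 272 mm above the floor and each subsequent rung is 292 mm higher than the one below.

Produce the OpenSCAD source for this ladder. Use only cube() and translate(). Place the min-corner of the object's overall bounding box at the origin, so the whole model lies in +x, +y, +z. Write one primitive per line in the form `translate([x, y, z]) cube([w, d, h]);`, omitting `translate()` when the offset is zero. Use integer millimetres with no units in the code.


cube([43, 68, 1351]);
translate([463, 0, 0]) cube([43, 68, 1351]);
translate([43, 0, 272]) cube([420, 68, 30]);
translate([43, 0, 564]) cube([420, 68, 30]);
translate([43, 0, 856]) cube([420, 68, 30]);
translate([43, 0, 1148]) cube([420, 68, 30]);


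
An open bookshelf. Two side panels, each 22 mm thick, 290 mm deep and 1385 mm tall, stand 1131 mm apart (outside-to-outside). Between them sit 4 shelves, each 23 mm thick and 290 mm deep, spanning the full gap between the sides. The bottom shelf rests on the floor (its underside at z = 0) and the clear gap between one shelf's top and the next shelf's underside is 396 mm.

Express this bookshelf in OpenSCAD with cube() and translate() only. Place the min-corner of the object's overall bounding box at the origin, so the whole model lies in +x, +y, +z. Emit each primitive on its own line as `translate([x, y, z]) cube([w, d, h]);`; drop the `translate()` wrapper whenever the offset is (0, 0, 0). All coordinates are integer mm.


cube([22, 290, 1385]);
translate([1109, 0, 0]) cube([22, 290, 1385]);
translate([22, 0, 0]) cube([1087, 290, 23]);
translate([22, 0, 419]) cube([1087, 290, 23]);
translate([22, 0, 838]) cube([1087, 290, 23]);
translate([22, 0, 1257]) cube([1087, 290, 23]);


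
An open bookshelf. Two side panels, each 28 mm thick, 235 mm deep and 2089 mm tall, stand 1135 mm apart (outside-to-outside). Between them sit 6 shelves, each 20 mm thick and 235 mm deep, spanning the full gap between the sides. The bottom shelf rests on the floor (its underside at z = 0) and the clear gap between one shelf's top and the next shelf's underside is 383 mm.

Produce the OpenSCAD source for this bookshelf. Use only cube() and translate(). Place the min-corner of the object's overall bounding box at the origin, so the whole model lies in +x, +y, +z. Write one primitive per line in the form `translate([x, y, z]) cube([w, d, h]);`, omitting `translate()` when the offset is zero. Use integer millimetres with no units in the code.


cube([28, 235, 2089]);
translate([1107, 0, 0]) cube([28, 235, 2089]);
translate([28, 0, 0]) cube([1079, 235, 20]);
translate([28, 0, 403]) cube([1079, 235, 20]);
translate([28, 0, 806]) cube([1079, 235, 20]);
translate([28, 0, 1209]) cube([1079, 235, 20]);
translate([28, 0, 1612]) cube([1079, 235, 20]);
translate([28, 0, 2015]) cube([1079, 235, 20]);


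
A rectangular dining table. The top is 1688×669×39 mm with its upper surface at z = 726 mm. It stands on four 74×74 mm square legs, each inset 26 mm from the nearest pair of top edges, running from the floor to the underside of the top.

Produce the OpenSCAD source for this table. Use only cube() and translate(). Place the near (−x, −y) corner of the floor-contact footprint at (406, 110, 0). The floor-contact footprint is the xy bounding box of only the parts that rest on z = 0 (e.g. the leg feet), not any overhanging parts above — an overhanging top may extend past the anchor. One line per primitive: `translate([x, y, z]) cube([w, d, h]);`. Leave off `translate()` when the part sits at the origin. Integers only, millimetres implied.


translate([380, 84, 687]) cube([1688, 669, 39]);
translate([406, 110, 0]) cube([74, 74, 687]);
translate([1968, 110, 0]) cube([74, 74, 687]);
translate([406, 653, 0]) cube([74, 74, 687]);
translate([1968, 653, 0]) cube([74, 74, 687]);


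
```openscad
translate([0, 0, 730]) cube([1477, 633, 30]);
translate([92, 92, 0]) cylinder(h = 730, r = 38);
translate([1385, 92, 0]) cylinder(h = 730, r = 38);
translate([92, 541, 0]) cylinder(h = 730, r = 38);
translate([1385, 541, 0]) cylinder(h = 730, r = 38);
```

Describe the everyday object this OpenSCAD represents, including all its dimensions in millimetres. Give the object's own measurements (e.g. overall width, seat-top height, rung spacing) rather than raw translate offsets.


A rectangular dining table. The top is 1477×633×30 mm with its upper surface at z = 760 mm. It stands on four round legs of 76 mm diameter, each leg's bounding box inset 54 mm from the nearest pair of top edges, running from the floor to the underside of the top.


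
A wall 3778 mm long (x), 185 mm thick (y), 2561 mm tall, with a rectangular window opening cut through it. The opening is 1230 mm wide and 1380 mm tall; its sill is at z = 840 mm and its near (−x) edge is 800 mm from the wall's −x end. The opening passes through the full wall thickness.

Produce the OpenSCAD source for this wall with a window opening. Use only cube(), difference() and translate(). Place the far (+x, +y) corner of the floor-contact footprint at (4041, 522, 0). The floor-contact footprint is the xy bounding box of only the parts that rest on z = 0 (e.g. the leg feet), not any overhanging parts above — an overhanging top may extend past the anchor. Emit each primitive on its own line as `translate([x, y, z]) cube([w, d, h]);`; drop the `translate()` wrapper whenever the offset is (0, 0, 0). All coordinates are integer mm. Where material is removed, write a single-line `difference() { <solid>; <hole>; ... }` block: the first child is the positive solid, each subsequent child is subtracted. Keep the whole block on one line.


difference() { translate([263, 337, 0]) cube([3778, 185, 2561]); translate([1063, 337, 840]) cube([1230, 185, 1380]); }
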